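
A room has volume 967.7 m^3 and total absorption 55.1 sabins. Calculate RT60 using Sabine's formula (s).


Given values:
  V = 967.7 m^3
  A = 55.1 sabins
Formula: RT60 = 0.161 * V / A
Numerator: 0.161 * 967.7 = 155.7997
RT60 = 155.7997 / 55.1 = 2.828

2.828 s


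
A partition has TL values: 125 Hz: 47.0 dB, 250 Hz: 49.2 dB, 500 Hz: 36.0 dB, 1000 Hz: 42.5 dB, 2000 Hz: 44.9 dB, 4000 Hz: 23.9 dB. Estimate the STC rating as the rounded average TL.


Given TL values at each frequency:
  125 Hz: 47.0 dB
  250 Hz: 49.2 dB
  500 Hz: 36.0 dB
  1000 Hz: 42.5 dB
  2000 Hz: 44.9 dB
  4000 Hz: 23.9 dB
Formula: STC ~ round(average of TL values)
Sum = 47.0 + 49.2 + 36.0 + 42.5 + 44.9 + 23.9 = 243.5
Average = 243.5 / 6 = 40.58
Rounded: 41

41


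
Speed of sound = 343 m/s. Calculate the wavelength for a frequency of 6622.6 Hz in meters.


Given values:
  c = 343 m/s, f = 6622.6 Hz
Formula: lambda = c / f
lambda = 343 / 6622.6
lambda = 0.0518

0.0518 m


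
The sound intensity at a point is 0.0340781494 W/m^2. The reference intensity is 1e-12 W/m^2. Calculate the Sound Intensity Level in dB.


Given values:
  I = 0.0340781494 W/m^2
  I_ref = 1e-12 W/m^2
Formula: SIL = 10 * log10(I / I_ref)
Compute ratio: I / I_ref = 34078149400
Compute log10: log10(34078149400) = 10.532476
Multiply: SIL = 10 * 10.532476 = 105.32

105.32 dB


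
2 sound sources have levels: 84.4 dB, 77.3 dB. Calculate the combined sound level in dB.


Formula: L_total = 10 * log10( sum(10^(Li/10)) )
  Source 1: 10^(84.4/10) = 275422870.3338
  Source 2: 10^(77.3/10) = 53703179.637
Sum of linear values = 329126049.9708
L_total = 10 * log10(329126049.9708) = 85.17

85.17 dB


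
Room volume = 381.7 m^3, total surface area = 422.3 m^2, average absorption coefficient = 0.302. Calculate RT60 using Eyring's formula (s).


Given values:
  V = 381.7 m^3, S = 422.3 m^2, alpha = 0.302
Formula: RT60 = 0.161 * V / (-S * ln(1 - alpha))
Compute ln(1 - 0.302) = ln(0.698) = -0.359536
Denominator: -422.3 * -0.359536 = 151.8321
Numerator: 0.161 * 381.7 = 61.4537
RT60 = 61.4537 / 151.8321 = 0.405

0.405 s


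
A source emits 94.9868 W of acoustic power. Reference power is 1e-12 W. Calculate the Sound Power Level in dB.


Given values:
  W = 94.9868 W
  W_ref = 1e-12 W
Formula: SWL = 10 * log10(W / W_ref)
Compute ratio: W / W_ref = 94986800000000
Compute log10: log10(94986800000000) = 13.977663
Multiply: SWL = 10 * 13.977663 = 139.78

139.78 dB


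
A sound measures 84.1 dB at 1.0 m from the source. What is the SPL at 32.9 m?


Given values:
  SPL1 = 84.1 dB, r1 = 1.0 m, r2 = 32.9 m
Formula: SPL2 = SPL1 - 20 * log10(r2 / r1)
Compute ratio: r2 / r1 = 32.9 / 1.0 = 32.9
Compute log10: log10(32.9) = 1.517196
Compute drop: 20 * 1.517196 = 30.3439
SPL2 = 84.1 - 30.3439 = 53.76

53.76 dB


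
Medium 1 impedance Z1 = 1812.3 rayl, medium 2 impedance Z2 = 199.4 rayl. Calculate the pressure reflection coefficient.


Given values:
  Z1 = 1812.3 rayl, Z2 = 199.4 rayl
Formula: R = (Z2 - Z1) / (Z2 + Z1)
Numerator: Z2 - Z1 = 199.4 - 1812.3 = -1612.9
Denominator: Z2 + Z1 = 199.4 + 1812.3 = 2011.7
R = -1612.9 / 2011.7 = -0.8018

-0.8018


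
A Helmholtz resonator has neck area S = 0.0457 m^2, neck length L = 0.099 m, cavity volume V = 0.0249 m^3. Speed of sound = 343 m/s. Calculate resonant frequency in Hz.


Given values:
  S = 0.0457 m^2, L = 0.099 m, V = 0.0249 m^3, c = 343 m/s
Formula: f = (c / (2*pi)) * sqrt(S / (V * L))
Compute V * L = 0.0249 * 0.099 = 0.0024651
Compute S / (V * L) = 0.0457 / 0.0024651 = 18.5388
Compute sqrt(18.5388) = 4.305671
Compute c / (2*pi) = 343 / 6.283185 = 54.590148
f = 54.590148 * 4.305671 = 235.05

235.05 Hz


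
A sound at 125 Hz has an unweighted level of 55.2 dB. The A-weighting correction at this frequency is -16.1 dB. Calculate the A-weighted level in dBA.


Given values:
  SPL = 55.2 dB
  A-weighting at 125 Hz = -16.1 dB
Formula: L_A = SPL + A_weight
L_A = 55.2 + (-16.1)
L_A = 39.1

39.1 dBA


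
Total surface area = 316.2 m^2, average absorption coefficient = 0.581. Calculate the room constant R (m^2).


Given values:
  S = 316.2 m^2, alpha = 0.581
Formula: R = S * alpha / (1 - alpha)
Numerator: 316.2 * 0.581 = 183.7122
Denominator: 1 - 0.581 = 0.419
R = 183.7122 / 0.419 = 438.45

438.45 m^2


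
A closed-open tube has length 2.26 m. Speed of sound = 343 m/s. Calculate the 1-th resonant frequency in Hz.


Given values:
  Tube type: closed-open, L = 2.26 m, c = 343 m/s, n = 1
Formula: f_n = (2n - 1) * c / (4 * L)
Compute 2n - 1 = 2*1 - 1 = 1
Compute 4 * L = 4 * 2.26 = 9.04
f = 1 * 343 / 9.04
f = 37.94

37.94 Hz


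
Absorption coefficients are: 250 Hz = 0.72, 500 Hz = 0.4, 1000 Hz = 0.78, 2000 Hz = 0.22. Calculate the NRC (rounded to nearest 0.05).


Given values:
  a_250 = 0.72, a_500 = 0.4
  a_1000 = 0.78, a_2000 = 0.22
Formula: NRC = (a250 + a500 + a1000 + a2000) / 4
Sum = 0.72 + 0.4 + 0.78 + 0.22 = 2.12
NRC = 2.12 / 4 = 0.53
Rounded to nearest 0.05: 0.55

0.55


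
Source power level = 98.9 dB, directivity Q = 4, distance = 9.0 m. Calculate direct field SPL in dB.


Given values:
  Lw = 98.9 dB, Q = 4, r = 9.0 m
Formula: SPL = Lw + 10 * log10(Q / (4 * pi * r^2))
Compute 4 * pi * r^2 = 4 * pi * 9.0^2 = 1017.876
Compute Q / denom = 4 / 1017.876 = 0.00392975
Compute 10 * log10(0.00392975) = -24.0564
SPL = 98.9 + (-24.0564) = 74.84

74.84 dB


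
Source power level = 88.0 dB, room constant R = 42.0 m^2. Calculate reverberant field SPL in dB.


Given values:
  Lw = 88.0 dB, R = 42.0 m^2
Formula: SPL = Lw + 10 * log10(4 / R)
Compute 4 / R = 4 / 42.0 = 0.095238
Compute 10 * log10(0.095238) = -10.2119
SPL = 88.0 + (-10.2119) = 77.79

77.79 dB


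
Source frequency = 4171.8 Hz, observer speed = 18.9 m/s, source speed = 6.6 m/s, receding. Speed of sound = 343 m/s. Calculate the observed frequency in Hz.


Given values:
  f_s = 4171.8 Hz, v_o = 18.9 m/s, v_s = 6.6 m/s
  Direction: receding
Formula: f_o = f_s * (c - v_o) / (c + v_s)
Numerator: c - v_o = 343 - 18.9 = 324.1
Denominator: c + v_s = 343 + 6.6 = 349.6
f_o = 4171.8 * 324.1 / 349.6 = 3867.51

3867.51 Hz


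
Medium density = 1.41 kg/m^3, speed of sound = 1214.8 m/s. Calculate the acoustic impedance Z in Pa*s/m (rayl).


Given values:
  rho = 1.41 kg/m^3
  c = 1214.8 m/s
Formula: Z = rho * c
Z = 1.41 * 1214.8
Z = 1712.87

1712.87 rayl


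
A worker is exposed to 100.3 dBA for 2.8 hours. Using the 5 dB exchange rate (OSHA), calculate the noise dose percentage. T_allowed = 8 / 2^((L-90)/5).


Given values:
  L = 100.3 dBA, T = 2.8 hours
Formula: T_allowed = 8 / 2^((L - 90) / 5)
Compute exponent: (100.3 - 90) / 5 = 2.06
Compute 2^(2.06) = 4.169863
T_allowed = 8 / 4.169863 = 1.918528 hours
Dose = (T / T_allowed) * 100
Dose = (2.8 / 1.918528) * 100 = 145.95

145.95 %


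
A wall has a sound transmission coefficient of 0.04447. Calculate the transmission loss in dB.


Given values:
  tau = 0.04447
Formula: TL = 10 * log10(1 / tau)
Compute 1 / tau = 1 / 0.04447 = 22.4871
Compute log10(22.4871) = 1.351933
TL = 10 * 1.351933 = 13.52

13.52 dB


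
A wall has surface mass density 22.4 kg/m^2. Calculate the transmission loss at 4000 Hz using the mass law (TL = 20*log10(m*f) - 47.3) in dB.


Given values:
  m = 22.4 kg/m^2, f = 4000 Hz
Formula: TL = 20 * log10(m * f) - 47.3
Compute m * f = 22.4 * 4000 = 89600.0
Compute log10(89600.0) = 4.952308
Compute 20 * 4.952308 = 99.0462
TL = 99.0462 - 47.3 = 51.75

51.75 dB


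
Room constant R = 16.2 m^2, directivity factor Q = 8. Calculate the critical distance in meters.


Given values:
  R = 16.2 m^2, Q = 8
Formula: d_c = 0.141 * sqrt(Q * R)
Compute Q * R = 8 * 16.2 = 129.6
Compute sqrt(129.6) = 11.3842
d_c = 0.141 * 11.3842 = 1.605

1.605 m


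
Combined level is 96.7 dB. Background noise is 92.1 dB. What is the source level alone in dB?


Given values:
  L_total = 96.7 dB, L_bg = 92.1 dB
Formula: L_source = 10 * log10(10^(L_total/10) - 10^(L_bg/10))
Convert to linear:
  10^(96.7/10) = 4677351412.872
  10^(92.1/10) = 1621810097.3589
Difference: 4677351412.872 - 1621810097.3589 = 3055541315.5131
L_source = 10 * log10(3055541315.5131) = 94.85

94.85 dB


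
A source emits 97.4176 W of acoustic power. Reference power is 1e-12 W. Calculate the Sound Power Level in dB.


Given values:
  W = 97.4176 W
  W_ref = 1e-12 W
Formula: SWL = 10 * log10(W / W_ref)
Compute ratio: W / W_ref = 97417600000000
Compute log10: log10(97417600000000) = 13.988637
Multiply: SWL = 10 * 13.988637 = 139.89

139.89 dB


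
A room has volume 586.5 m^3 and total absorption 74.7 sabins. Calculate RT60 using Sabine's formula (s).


Given values:
  V = 586.5 m^3
  A = 74.7 sabins
Formula: RT60 = 0.161 * V / A
Numerator: 0.161 * 586.5 = 94.4265
RT60 = 94.4265 / 74.7 = 1.264

1.264 s


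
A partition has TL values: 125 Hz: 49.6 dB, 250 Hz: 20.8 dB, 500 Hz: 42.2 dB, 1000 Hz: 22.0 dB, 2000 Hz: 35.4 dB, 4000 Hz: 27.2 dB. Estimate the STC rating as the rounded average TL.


Given TL values at each frequency:
  125 Hz: 49.6 dB
  250 Hz: 20.8 dB
  500 Hz: 42.2 dB
  1000 Hz: 22.0 dB
  2000 Hz: 35.4 dB
  4000 Hz: 27.2 dB
Formula: STC ~ round(average of TL values)
Sum = 49.6 + 20.8 + 42.2 + 22.0 + 35.4 + 27.2 = 197.2
Average = 197.2 / 6 = 32.87
Rounded: 33

33


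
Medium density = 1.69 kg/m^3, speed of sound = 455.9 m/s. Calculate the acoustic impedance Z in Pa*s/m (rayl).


Given values:
  rho = 1.69 kg/m^3
  c = 455.9 m/s
Formula: Z = rho * c
Z = 1.69 * 455.9
Z = 770.47

770.47 rayl


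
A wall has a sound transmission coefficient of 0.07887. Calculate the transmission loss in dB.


Given values:
  tau = 0.07887
Formula: TL = 10 * log10(1 / tau)
Compute 1 / tau = 1 / 0.07887 = 12.6791
Compute log10(12.6791) = 1.103088
TL = 10 * 1.103088 = 11.03

11.03 dB


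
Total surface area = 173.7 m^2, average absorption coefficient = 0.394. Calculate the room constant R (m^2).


Given values:
  S = 173.7 m^2, alpha = 0.394
Formula: R = S * alpha / (1 - alpha)
Numerator: 173.7 * 0.394 = 68.4378
Denominator: 1 - 0.394 = 0.606
R = 68.4378 / 0.606 = 112.93

112.93 m^2


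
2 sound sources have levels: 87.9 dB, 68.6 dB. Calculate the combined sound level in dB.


Formula: L_total = 10 * log10( sum(10^(Li/10)) )
  Source 1: 10^(87.9/10) = 616595001.8615
  Source 2: 10^(68.6/10) = 7244359.6007
Sum of linear values = 623839361.4622
L_total = 10 * log10(623839361.4622) = 87.95

87.95 dB


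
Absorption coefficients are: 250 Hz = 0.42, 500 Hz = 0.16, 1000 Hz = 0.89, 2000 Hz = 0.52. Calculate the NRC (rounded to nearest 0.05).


Given values:
  a_250 = 0.42, a_500 = 0.16
  a_1000 = 0.89, a_2000 = 0.52
Formula: NRC = (a250 + a500 + a1000 + a2000) / 4
Sum = 0.42 + 0.16 + 0.89 + 0.52 = 1.99
NRC = 1.99 / 4 = 0.4975
Rounded to nearest 0.05: 0.5

0.5


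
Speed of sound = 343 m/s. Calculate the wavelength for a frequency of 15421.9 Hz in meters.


Given values:
  c = 343 m/s, f = 15421.9 Hz
Formula: lambda = c / f
lambda = 343 / 15421.9
lambda = 0.0222

0.0222 m


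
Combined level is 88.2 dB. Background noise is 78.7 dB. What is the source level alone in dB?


Given values:
  L_total = 88.2 dB, L_bg = 78.7 dB
Formula: L_source = 10 * log10(10^(L_total/10) - 10^(L_bg/10))
Convert to linear:
  10^(88.2/10) = 660693448.0076
  10^(78.7/10) = 74131024.1301
Difference: 660693448.0076 - 74131024.1301 = 586562423.8775
L_source = 10 * log10(586562423.8775) = 87.68

87.68 dB


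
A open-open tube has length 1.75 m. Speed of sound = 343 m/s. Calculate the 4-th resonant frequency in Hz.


Given values:
  Tube type: open-open, L = 1.75 m, c = 343 m/s, n = 4
Formula: f_n = n * c / (2 * L)
Compute 2 * L = 2 * 1.75 = 3.5
f = 4 * 343 / 3.5
f = 392.0

392.0 Hz


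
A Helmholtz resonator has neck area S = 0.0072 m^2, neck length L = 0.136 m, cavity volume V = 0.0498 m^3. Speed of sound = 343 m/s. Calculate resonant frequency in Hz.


Given values:
  S = 0.0072 m^2, L = 0.136 m, V = 0.0498 m^3, c = 343 m/s
Formula: f = (c / (2*pi)) * sqrt(S / (V * L))
Compute V * L = 0.0498 * 0.136 = 0.0067728
Compute S / (V * L) = 0.0072 / 0.0067728 = 1.0631
Compute sqrt(1.0631) = 1.031067
Compute c / (2*pi) = 343 / 6.283185 = 54.590148
f = 54.590148 * 1.031067 = 56.29

56.29 Hz


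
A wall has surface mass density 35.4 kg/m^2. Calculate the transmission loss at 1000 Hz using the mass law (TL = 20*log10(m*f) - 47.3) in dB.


Given values:
  m = 35.4 kg/m^2, f = 1000 Hz
Formula: TL = 20 * log10(m * f) - 47.3
Compute m * f = 35.4 * 1000 = 35400.0
Compute log10(35400.0) = 4.549003
Compute 20 * 4.549003 = 90.9801
TL = 90.9801 - 47.3 = 43.68

43.68 dB


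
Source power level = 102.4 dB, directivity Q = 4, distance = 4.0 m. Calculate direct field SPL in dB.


Given values:
  Lw = 102.4 dB, Q = 4, r = 4.0 m
Formula: SPL = Lw + 10 * log10(Q / (4 * pi * r^2))
Compute 4 * pi * r^2 = 4 * pi * 4.0^2 = 201.0619
Compute Q / denom = 4 / 201.0619 = 0.01989437
Compute 10 * log10(0.01989437) = -17.0127
SPL = 102.4 + (-17.0127) = 85.39

85.39 dB


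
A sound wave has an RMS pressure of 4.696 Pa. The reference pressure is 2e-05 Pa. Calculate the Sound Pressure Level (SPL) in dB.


Given values:
  p = 4.696 Pa
  p_ref = 2e-05 Pa
Formula: SPL = 20 * log10(p / p_ref)
Compute ratio: p / p_ref = 4.696 / 2e-05 = 234800
Compute log10: log10(234800) = 5.370698
Multiply: SPL = 20 * 5.370698 = 107.41

107.41 dB


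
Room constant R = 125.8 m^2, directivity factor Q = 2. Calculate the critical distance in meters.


Given values:
  R = 125.8 m^2, Q = 2
Formula: d_c = 0.141 * sqrt(Q * R)
Compute Q * R = 2 * 125.8 = 251.6
Compute sqrt(251.6) = 15.8619
d_c = 0.141 * 15.8619 = 2.237

2.237 m


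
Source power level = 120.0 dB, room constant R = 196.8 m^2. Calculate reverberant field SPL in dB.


Given values:
  Lw = 120.0 dB, R = 196.8 m^2
Formula: SPL = Lw + 10 * log10(4 / R)
Compute 4 / R = 4 / 196.8 = 0.020325
Compute 10 * log10(0.020325) = -16.9197
SPL = 120.0 + (-16.9197) = 103.08

103.08 dB


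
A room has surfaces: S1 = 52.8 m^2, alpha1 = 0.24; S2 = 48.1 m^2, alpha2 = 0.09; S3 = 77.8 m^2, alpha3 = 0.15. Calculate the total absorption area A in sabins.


Given surfaces:
  Surface 1: 52.8 * 0.24 = 12.672
  Surface 2: 48.1 * 0.09 = 4.329
  Surface 3: 77.8 * 0.15 = 11.67
Formula: A = sum(Si * alpha_i)
A = 12.672 + 4.329 + 11.67
A = 28.67

28.67 sabins


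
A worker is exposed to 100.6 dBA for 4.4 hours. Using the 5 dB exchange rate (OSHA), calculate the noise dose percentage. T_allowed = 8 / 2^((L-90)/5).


Given values:
  L = 100.6 dBA, T = 4.4 hours
Formula: T_allowed = 8 / 2^((L - 90) / 5)
Compute exponent: (100.6 - 90) / 5 = 2.12
Compute 2^(2.12) = 4.346939
T_allowed = 8 / 4.346939 = 1.840375 hours
Dose = (T / T_allowed) * 100
Dose = (4.4 / 1.840375) * 100 = 239.08

239.08 %


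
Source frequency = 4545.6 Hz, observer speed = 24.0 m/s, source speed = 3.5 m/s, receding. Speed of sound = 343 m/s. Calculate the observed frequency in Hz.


Given values:
  f_s = 4545.6 Hz, v_o = 24.0 m/s, v_s = 3.5 m/s
  Direction: receding
Formula: f_o = f_s * (c - v_o) / (c + v_s)
Numerator: c - v_o = 343 - 24.0 = 319.0
Denominator: c + v_s = 343 + 3.5 = 346.5
f_o = 4545.6 * 319.0 / 346.5 = 4184.84

4184.84 Hz


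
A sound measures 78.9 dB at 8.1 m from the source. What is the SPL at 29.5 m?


Given values:
  SPL1 = 78.9 dB, r1 = 8.1 m, r2 = 29.5 m
Formula: SPL2 = SPL1 - 20 * log10(r2 / r1)
Compute ratio: r2 / r1 = 29.5 / 8.1 = 3.642
Compute log10: log10(3.642) = 0.56134
Compute drop: 20 * 0.56134 = 11.2268
SPL2 = 78.9 - 11.2268 = 67.67

67.67 dB


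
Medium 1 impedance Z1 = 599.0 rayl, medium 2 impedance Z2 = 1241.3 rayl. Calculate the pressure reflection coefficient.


Given values:
  Z1 = 599.0 rayl, Z2 = 1241.3 rayl
Formula: R = (Z2 - Z1) / (Z2 + Z1)
Numerator: Z2 - Z1 = 1241.3 - 599.0 = 642.3
Denominator: Z2 + Z1 = 1241.3 + 599.0 = 1840.3
R = 642.3 / 1840.3 = 0.349

0.349


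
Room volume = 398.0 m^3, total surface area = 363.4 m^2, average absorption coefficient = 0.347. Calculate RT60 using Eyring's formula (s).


Given values:
  V = 398.0 m^3, S = 363.4 m^2, alpha = 0.347
Formula: RT60 = 0.161 * V / (-S * ln(1 - alpha))
Compute ln(1 - 0.347) = ln(0.653) = -0.426178
Denominator: -363.4 * -0.426178 = 154.8731
Numerator: 0.161 * 398.0 = 64.078
RT60 = 64.078 / 154.8731 = 0.414

0.414 s


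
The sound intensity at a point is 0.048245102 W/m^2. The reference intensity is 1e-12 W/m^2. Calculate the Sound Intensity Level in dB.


Given values:
  I = 0.048245102 W/m^2
  I_ref = 1e-12 W/m^2
Formula: SIL = 10 * log10(I / I_ref)
Compute ratio: I / I_ref = 48245102000
Compute log10: log10(48245102000) = 10.683453
Multiply: SIL = 10 * 10.683453 = 106.83

106.83 dB


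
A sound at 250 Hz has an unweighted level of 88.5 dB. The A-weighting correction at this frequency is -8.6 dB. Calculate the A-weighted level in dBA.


Given values:
  SPL = 88.5 dB
  A-weighting at 250 Hz = -8.6 dB
Formula: L_A = SPL + A_weight
L_A = 88.5 + (-8.6)
L_A = 79.9

79.9 dBA


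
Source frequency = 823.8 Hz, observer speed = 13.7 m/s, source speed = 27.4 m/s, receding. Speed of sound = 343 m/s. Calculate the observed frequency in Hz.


Given values:
  f_s = 823.8 Hz, v_o = 13.7 m/s, v_s = 27.4 m/s
  Direction: receding
Formula: f_o = f_s * (c - v_o) / (c + v_s)
Numerator: c - v_o = 343 - 13.7 = 329.3
Denominator: c + v_s = 343 + 27.4 = 370.4
f_o = 823.8 * 329.3 / 370.4 = 732.39

732.39 Hz


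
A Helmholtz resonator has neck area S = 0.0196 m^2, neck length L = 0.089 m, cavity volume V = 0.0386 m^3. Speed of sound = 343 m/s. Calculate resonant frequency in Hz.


Given values:
  S = 0.0196 m^2, L = 0.089 m, V = 0.0386 m^3, c = 343 m/s
Formula: f = (c / (2*pi)) * sqrt(S / (V * L))
Compute V * L = 0.0386 * 0.089 = 0.0034354
Compute S / (V * L) = 0.0196 / 0.0034354 = 5.7053
Compute sqrt(5.7053) = 2.388577
Compute c / (2*pi) = 343 / 6.283185 = 54.590148
f = 54.590148 * 2.388577 = 130.39

130.39 Hz


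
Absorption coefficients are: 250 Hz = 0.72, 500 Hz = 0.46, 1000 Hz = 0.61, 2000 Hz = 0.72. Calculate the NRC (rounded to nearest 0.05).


Given values:
  a_250 = 0.72, a_500 = 0.46
  a_1000 = 0.61, a_2000 = 0.72
Formula: NRC = (a250 + a500 + a1000 + a2000) / 4
Sum = 0.72 + 0.46 + 0.61 + 0.72 = 2.51
NRC = 2.51 / 4 = 0.6275
Rounded to nearest 0.05: 0.65

0.65


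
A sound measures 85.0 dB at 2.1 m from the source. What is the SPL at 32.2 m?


Given values:
  SPL1 = 85.0 dB, r1 = 2.1 m, r2 = 32.2 m
Formula: SPL2 = SPL1 - 20 * log10(r2 / r1)
Compute ratio: r2 / r1 = 32.2 / 2.1 = 15.3333
Compute log10: log10(15.3333) = 1.185636
Compute drop: 20 * 1.185636 = 23.7127
SPL2 = 85.0 - 23.7127 = 61.29

61.29 dB


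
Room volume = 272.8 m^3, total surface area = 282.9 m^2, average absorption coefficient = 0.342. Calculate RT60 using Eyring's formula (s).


Given values:
  V = 272.8 m^3, S = 282.9 m^2, alpha = 0.342
Formula: RT60 = 0.161 * V / (-S * ln(1 - alpha))
Compute ln(1 - 0.342) = ln(0.658) = -0.41855
Denominator: -282.9 * -0.41855 = 118.4078
Numerator: 0.161 * 272.8 = 43.9208
RT60 = 43.9208 / 118.4078 = 0.371

0.371 s


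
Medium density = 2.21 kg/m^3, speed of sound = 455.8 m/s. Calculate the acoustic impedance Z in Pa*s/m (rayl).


Given values:
  rho = 2.21 kg/m^3
  c = 455.8 m/s
Formula: Z = rho * c
Z = 2.21 * 455.8
Z = 1007.32

1007.32 rayl


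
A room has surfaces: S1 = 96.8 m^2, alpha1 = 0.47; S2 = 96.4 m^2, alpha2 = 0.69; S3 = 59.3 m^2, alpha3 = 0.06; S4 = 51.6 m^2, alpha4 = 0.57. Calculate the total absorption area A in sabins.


Given surfaces:
  Surface 1: 96.8 * 0.47 = 45.496
  Surface 2: 96.4 * 0.69 = 66.516
  Surface 3: 59.3 * 0.06 = 3.558
  Surface 4: 51.6 * 0.57 = 29.412
Formula: A = sum(Si * alpha_i)
A = 45.496 + 66.516 + 3.558 + 29.412
A = 144.98

144.98 sabins


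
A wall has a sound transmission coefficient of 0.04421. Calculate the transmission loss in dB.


Given values:
  tau = 0.04421
Formula: TL = 10 * log10(1 / tau)
Compute 1 / tau = 1 / 0.04421 = 22.6193
Compute log10(22.6193) = 1.354479
TL = 10 * 1.354479 = 13.54

13.54 dB


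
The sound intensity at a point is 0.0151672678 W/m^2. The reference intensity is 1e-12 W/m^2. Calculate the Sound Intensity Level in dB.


Given values:
  I = 0.0151672678 W/m^2
  I_ref = 1e-12 W/m^2
Formula: SIL = 10 * log10(I / I_ref)
Compute ratio: I / I_ref = 15167267800
Compute log10: log10(15167267800) = 10.180907
Multiply: SIL = 10 * 10.180907 = 101.81

101.81 dB


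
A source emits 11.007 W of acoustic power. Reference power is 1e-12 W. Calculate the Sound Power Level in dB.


Given values:
  W = 11.007 W
  W_ref = 1e-12 W
Formula: SWL = 10 * log10(W / W_ref)
Compute ratio: W / W_ref = 11007000000000
Compute log10: log10(11007000000000) = 13.041669
Multiply: SWL = 10 * 13.041669 = 130.42

130.42 dB


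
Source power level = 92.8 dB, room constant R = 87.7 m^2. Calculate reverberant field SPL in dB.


Given values:
  Lw = 92.8 dB, R = 87.7 m^2
Formula: SPL = Lw + 10 * log10(4 / R)
Compute 4 / R = 4 / 87.7 = 0.04561
Compute 10 * log10(0.04561) = -13.4094
SPL = 92.8 + (-13.4094) = 79.39

79.39 dB


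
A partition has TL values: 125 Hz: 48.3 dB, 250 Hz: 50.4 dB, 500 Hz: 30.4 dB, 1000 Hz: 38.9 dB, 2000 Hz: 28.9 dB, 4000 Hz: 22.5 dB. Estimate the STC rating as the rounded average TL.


Given TL values at each frequency:
  125 Hz: 48.3 dB
  250 Hz: 50.4 dB
  500 Hz: 30.4 dB
  1000 Hz: 38.9 dB
  2000 Hz: 28.9 dB
  4000 Hz: 22.5 dB
Formula: STC ~ round(average of TL values)
Sum = 48.3 + 50.4 + 30.4 + 38.9 + 28.9 + 22.5 = 219.4
Average = 219.4 / 6 = 36.57
Rounded: 37

37


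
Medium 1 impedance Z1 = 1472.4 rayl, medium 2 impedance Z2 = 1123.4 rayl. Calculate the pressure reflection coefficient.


Given values:
  Z1 = 1472.4 rayl, Z2 = 1123.4 rayl
Formula: R = (Z2 - Z1) / (Z2 + Z1)
Numerator: Z2 - Z1 = 1123.4 - 1472.4 = -349.0
Denominator: Z2 + Z1 = 1123.4 + 1472.4 = 2595.8
R = -349.0 / 2595.8 = -0.1344

-0.1344


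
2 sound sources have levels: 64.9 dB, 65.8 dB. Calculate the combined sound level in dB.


Formula: L_total = 10 * log10( sum(10^(Li/10)) )
  Source 1: 10^(64.9/10) = 3090295.4325
  Source 2: 10^(65.8/10) = 3801893.9632
Sum of linear values = 6892189.3957
L_total = 10 * log10(6892189.3957) = 68.38

68.38 dB


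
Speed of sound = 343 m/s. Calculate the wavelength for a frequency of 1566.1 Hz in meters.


Given values:
  c = 343 m/s, f = 1566.1 Hz
Formula: lambda = c / f
lambda = 343 / 1566.1
lambda = 0.219

0.219 m


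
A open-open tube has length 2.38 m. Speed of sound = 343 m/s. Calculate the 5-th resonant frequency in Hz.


Given values:
  Tube type: open-open, L = 2.38 m, c = 343 m/s, n = 5
Formula: f_n = n * c / (2 * L)
Compute 2 * L = 2 * 2.38 = 4.76
f = 5 * 343 / 4.76
f = 360.29

360.29 Hz


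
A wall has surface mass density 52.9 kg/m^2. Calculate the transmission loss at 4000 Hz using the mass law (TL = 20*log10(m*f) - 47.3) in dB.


Given values:
  m = 52.9 kg/m^2, f = 4000 Hz
Formula: TL = 20 * log10(m * f) - 47.3
Compute m * f = 52.9 * 4000 = 211600.0
Compute log10(211600.0) = 5.325516
Compute 20 * 5.325516 = 106.5103
TL = 106.5103 - 47.3 = 59.21

59.21 dB


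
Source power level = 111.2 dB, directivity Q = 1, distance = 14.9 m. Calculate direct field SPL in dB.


Given values:
  Lw = 111.2 dB, Q = 1, r = 14.9 m
Formula: SPL = Lw + 10 * log10(Q / (4 * pi * r^2))
Compute 4 * pi * r^2 = 4 * pi * 14.9^2 = 2789.8599
Compute Q / denom = 1 / 2789.8599 = 0.00035844
Compute 10 * log10(0.00035844) = -34.4558
SPL = 111.2 + (-34.4558) = 76.74

76.74 dB


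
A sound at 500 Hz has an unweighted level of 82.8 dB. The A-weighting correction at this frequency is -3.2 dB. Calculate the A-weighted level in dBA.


Given values:
  SPL = 82.8 dB
  A-weighting at 500 Hz = -3.2 dB
Formula: L_A = SPL + A_weight
L_A = 82.8 + (-3.2)
L_A = 79.6

79.6 dBA


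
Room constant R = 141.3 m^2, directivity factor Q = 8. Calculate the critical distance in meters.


Given values:
  R = 141.3 m^2, Q = 8
Formula: d_c = 0.141 * sqrt(Q * R)
Compute Q * R = 8 * 141.3 = 1130.4
Compute sqrt(1130.4) = 33.6214
d_c = 0.141 * 33.6214 = 4.741

4.741 m


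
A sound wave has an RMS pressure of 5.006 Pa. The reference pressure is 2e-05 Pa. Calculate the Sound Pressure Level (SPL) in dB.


Given values:
  p = 5.006 Pa
  p_ref = 2e-05 Pa
Formula: SPL = 20 * log10(p / p_ref)
Compute ratio: p / p_ref = 5.006 / 2e-05 = 250300
Compute log10: log10(250300) = 5.398461
Multiply: SPL = 20 * 5.398461 = 107.97

107.97 dB


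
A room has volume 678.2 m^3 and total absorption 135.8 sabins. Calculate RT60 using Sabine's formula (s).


Given values:
  V = 678.2 m^3
  A = 135.8 sabins
Formula: RT60 = 0.161 * V / A
Numerator: 0.161 * 678.2 = 109.1902
RT60 = 109.1902 / 135.8 = 0.804

0.804 s


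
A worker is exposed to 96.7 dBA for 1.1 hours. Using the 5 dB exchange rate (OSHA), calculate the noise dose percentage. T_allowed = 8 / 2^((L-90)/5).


Given values:
  L = 96.7 dBA, T = 1.1 hours
Formula: T_allowed = 8 / 2^((L - 90) / 5)
Compute exponent: (96.7 - 90) / 5 = 1.34
Compute 2^(1.34) = 2.531513
T_allowed = 8 / 2.531513 = 3.160165 hours
Dose = (T / T_allowed) * 100
Dose = (1.1 / 3.160165) * 100 = 34.81

34.81 %


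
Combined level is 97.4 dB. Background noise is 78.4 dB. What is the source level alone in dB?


Given values:
  L_total = 97.4 dB, L_bg = 78.4 dB
Formula: L_source = 10 * log10(10^(L_total/10) - 10^(L_bg/10))
Convert to linear:
  10^(97.4/10) = 5495408738.5762
  10^(78.4/10) = 69183097.0919
Difference: 5495408738.5762 - 69183097.0919 = 5426225641.4843
L_source = 10 * log10(5426225641.4843) = 97.34

97.34 dB


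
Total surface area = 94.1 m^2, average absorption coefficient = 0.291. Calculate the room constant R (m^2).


Given values:
  S = 94.1 m^2, alpha = 0.291
Formula: R = S * alpha / (1 - alpha)
Numerator: 94.1 * 0.291 = 27.3831
Denominator: 1 - 0.291 = 0.709
R = 27.3831 / 0.709 = 38.62

38.62 m^2


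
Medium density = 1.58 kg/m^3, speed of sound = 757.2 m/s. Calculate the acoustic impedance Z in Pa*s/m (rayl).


Given values:
  rho = 1.58 kg/m^3
  c = 757.2 m/s
Formula: Z = rho * c
Z = 1.58 * 757.2
Z = 1196.38

1196.38 rayl


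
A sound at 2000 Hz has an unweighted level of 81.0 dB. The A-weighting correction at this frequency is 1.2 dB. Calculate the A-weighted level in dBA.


Given values:
  SPL = 81.0 dB
  A-weighting at 2000 Hz = 1.2 dB
Formula: L_A = SPL + A_weight
L_A = 81.0 + (1.2)
L_A = 82.2

82.2 dBA


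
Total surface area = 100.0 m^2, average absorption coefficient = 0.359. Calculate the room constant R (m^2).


Given values:
  S = 100.0 m^2, alpha = 0.359
Formula: R = S * alpha / (1 - alpha)
Numerator: 100.0 * 0.359 = 35.9
Denominator: 1 - 0.359 = 0.641
R = 35.9 / 0.641 = 56.01

56.01 m^2


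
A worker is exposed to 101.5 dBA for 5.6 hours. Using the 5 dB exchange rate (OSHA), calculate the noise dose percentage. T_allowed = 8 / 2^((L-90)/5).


Given values:
  L = 101.5 dBA, T = 5.6 hours
Formula: T_allowed = 8 / 2^((L - 90) / 5)
Compute exponent: (101.5 - 90) / 5 = 2.3
Compute 2^(2.3) = 4.924578
T_allowed = 8 / 4.924578 = 1.624505 hours
Dose = (T / T_allowed) * 100
Dose = (5.6 / 1.624505) * 100 = 344.72

344.72 %


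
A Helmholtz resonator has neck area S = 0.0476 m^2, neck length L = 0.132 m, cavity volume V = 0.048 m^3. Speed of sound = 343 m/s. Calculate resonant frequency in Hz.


Given values:
  S = 0.0476 m^2, L = 0.132 m, V = 0.048 m^3, c = 343 m/s
Formula: f = (c / (2*pi)) * sqrt(S / (V * L))
Compute V * L = 0.048 * 0.132 = 0.006336
Compute S / (V * L) = 0.0476 / 0.006336 = 7.5126
Compute sqrt(7.5126) = 2.740912
Compute c / (2*pi) = 343 / 6.283185 = 54.590148
f = 54.590148 * 2.740912 = 149.63

149.63 Hz


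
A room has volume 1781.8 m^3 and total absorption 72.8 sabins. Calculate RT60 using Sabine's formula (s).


Given values:
  V = 1781.8 m^3
  A = 72.8 sabins
Formula: RT60 = 0.161 * V / A
Numerator: 0.161 * 1781.8 = 286.8698
RT60 = 286.8698 / 72.8 = 3.941

3.941 s


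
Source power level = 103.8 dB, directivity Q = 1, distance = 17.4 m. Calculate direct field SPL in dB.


Given values:
  Lw = 103.8 dB, Q = 1, r = 17.4 m
Formula: SPL = Lw + 10 * log10(Q / (4 * pi * r^2))
Compute 4 * pi * r^2 = 4 * pi * 17.4^2 = 3804.5944
Compute Q / denom = 1 / 3804.5944 = 0.00026284
Compute 10 * log10(0.00026284) = -35.8031
SPL = 103.8 + (-35.8031) = 68.0

68.0 dB


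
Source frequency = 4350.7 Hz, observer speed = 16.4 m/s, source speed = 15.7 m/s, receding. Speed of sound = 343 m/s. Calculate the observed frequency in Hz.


Given values:
  f_s = 4350.7 Hz, v_o = 16.4 m/s, v_s = 15.7 m/s
  Direction: receding
Formula: f_o = f_s * (c - v_o) / (c + v_s)
Numerator: c - v_o = 343 - 16.4 = 326.6
Denominator: c + v_s = 343 + 15.7 = 358.7
f_o = 4350.7 * 326.6 / 358.7 = 3961.36

3961.36 Hz


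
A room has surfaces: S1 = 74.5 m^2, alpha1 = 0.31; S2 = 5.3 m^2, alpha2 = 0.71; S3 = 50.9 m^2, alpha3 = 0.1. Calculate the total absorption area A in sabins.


Given surfaces:
  Surface 1: 74.5 * 0.31 = 23.095
  Surface 2: 5.3 * 0.71 = 3.763
  Surface 3: 50.9 * 0.1 = 5.09
Formula: A = sum(Si * alpha_i)
A = 23.095 + 3.763 + 5.09
A = 31.95

31.95 sabins


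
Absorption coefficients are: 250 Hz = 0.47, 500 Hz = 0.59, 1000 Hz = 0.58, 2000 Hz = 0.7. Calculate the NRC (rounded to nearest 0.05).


Given values:
  a_250 = 0.47, a_500 = 0.59
  a_1000 = 0.58, a_2000 = 0.7
Formula: NRC = (a250 + a500 + a1000 + a2000) / 4
Sum = 0.47 + 0.59 + 0.58 + 0.7 = 2.34
NRC = 2.34 / 4 = 0.585
Rounded to nearest 0.05: 0.6

0.6


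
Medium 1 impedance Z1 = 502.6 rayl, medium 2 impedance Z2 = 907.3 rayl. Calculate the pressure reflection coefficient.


Given values:
  Z1 = 502.6 rayl, Z2 = 907.3 rayl
Formula: R = (Z2 - Z1) / (Z2 + Z1)
Numerator: Z2 - Z1 = 907.3 - 502.6 = 404.7
Denominator: Z2 + Z1 = 907.3 + 502.6 = 1409.9
R = 404.7 / 1409.9 = 0.287

0.287


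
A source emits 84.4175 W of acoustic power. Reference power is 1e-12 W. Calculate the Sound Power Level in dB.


Given values:
  W = 84.4175 W
  W_ref = 1e-12 W
Formula: SWL = 10 * log10(W / W_ref)
Compute ratio: W / W_ref = 84417500000000
Compute log10: log10(84417500000000) = 13.926432
Multiply: SWL = 10 * 13.926432 = 139.26

139.26 dB


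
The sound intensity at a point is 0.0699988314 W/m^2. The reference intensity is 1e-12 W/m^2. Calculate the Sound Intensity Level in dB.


Given values:
  I = 0.0699988314 W/m^2
  I_ref = 1e-12 W/m^2
Formula: SIL = 10 * log10(I / I_ref)
Compute ratio: I / I_ref = 69998831400
Compute log10: log10(69998831400) = 10.845091
Multiply: SIL = 10 * 10.845091 = 108.45

108.45 dB


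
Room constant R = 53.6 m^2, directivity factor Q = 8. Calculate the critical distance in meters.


Given values:
  R = 53.6 m^2, Q = 8
Formula: d_c = 0.141 * sqrt(Q * R)
Compute Q * R = 8 * 53.6 = 428.8
Compute sqrt(428.8) = 20.7075
d_c = 0.141 * 20.7075 = 2.92

2.92 m


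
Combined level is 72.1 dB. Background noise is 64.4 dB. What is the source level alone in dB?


Given values:
  L_total = 72.1 dB, L_bg = 64.4 dB
Formula: L_source = 10 * log10(10^(L_total/10) - 10^(L_bg/10))
Convert to linear:
  10^(72.1/10) = 16218100.9736
  10^(64.4/10) = 2754228.7033
Difference: 16218100.9736 - 2754228.7033 = 13463872.2703
L_source = 10 * log10(13463872.2703) = 71.29

71.29 dB


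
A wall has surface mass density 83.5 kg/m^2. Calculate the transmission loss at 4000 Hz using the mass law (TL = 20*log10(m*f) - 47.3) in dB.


Given values:
  m = 83.5 kg/m^2, f = 4000 Hz
Formula: TL = 20 * log10(m * f) - 47.3
Compute m * f = 83.5 * 4000 = 334000.0
Compute log10(334000.0) = 5.523746
Compute 20 * 5.523746 = 110.4749
TL = 110.4749 - 47.3 = 63.17

63.17 dB


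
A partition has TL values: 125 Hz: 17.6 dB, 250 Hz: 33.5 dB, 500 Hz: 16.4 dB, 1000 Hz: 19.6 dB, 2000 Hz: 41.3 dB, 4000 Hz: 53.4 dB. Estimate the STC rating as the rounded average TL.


Given TL values at each frequency:
  125 Hz: 17.6 dB
  250 Hz: 33.5 dB
  500 Hz: 16.4 dB
  1000 Hz: 19.6 dB
  2000 Hz: 41.3 dB
  4000 Hz: 53.4 dB
Formula: STC ~ round(average of TL values)
Sum = 17.6 + 33.5 + 16.4 + 19.6 + 41.3 + 53.4 = 181.8
Average = 181.8 / 6 = 30.3
Rounded: 30

30


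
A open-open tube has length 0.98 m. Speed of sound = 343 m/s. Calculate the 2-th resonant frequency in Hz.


Given values:
  Tube type: open-open, L = 0.98 m, c = 343 m/s, n = 2
Formula: f_n = n * c / (2 * L)
Compute 2 * L = 2 * 0.98 = 1.96
f = 2 * 343 / 1.96
f = 350.0

350.0 Hz


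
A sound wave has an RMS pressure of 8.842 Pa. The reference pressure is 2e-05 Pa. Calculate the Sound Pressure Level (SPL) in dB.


Given values:
  p = 8.842 Pa
  p_ref = 2e-05 Pa
Formula: SPL = 20 * log10(p / p_ref)
Compute ratio: p / p_ref = 8.842 / 2e-05 = 442100
Compute log10: log10(442100) = 5.645521
Multiply: SPL = 20 * 5.645521 = 112.91

112.91 dB


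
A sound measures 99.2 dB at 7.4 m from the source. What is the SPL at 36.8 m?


Given values:
  SPL1 = 99.2 dB, r1 = 7.4 m, r2 = 36.8 m
Formula: SPL2 = SPL1 - 20 * log10(r2 / r1)
Compute ratio: r2 / r1 = 36.8 / 7.4 = 4.973
Compute log10: log10(4.973) = 0.696618
Compute drop: 20 * 0.696618 = 13.9324
SPL2 = 99.2 - 13.9324 = 85.27

85.27 dB


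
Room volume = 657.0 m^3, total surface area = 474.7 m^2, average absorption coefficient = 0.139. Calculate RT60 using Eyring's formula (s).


Given values:
  V = 657.0 m^3, S = 474.7 m^2, alpha = 0.139
Formula: RT60 = 0.161 * V / (-S * ln(1 - alpha))
Compute ln(1 - 0.139) = ln(0.861) = -0.149661
Denominator: -474.7 * -0.149661 = 71.0441
Numerator: 0.161 * 657.0 = 105.777
RT60 = 105.777 / 71.0441 = 1.489

1.489 s


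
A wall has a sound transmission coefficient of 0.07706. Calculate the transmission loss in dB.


Given values:
  tau = 0.07706
Formula: TL = 10 * log10(1 / tau)
Compute 1 / tau = 1 / 0.07706 = 12.9769
Compute log10(12.9769) = 1.113171
TL = 10 * 1.113171 = 11.13

11.13 dB


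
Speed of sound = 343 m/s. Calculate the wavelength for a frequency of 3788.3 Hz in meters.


Given values:
  c = 343 m/s, f = 3788.3 Hz
Formula: lambda = c / f
lambda = 343 / 3788.3
lambda = 0.0905

0.0905 m


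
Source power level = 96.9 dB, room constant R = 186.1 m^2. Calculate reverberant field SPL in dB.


Given values:
  Lw = 96.9 dB, R = 186.1 m^2
Formula: SPL = Lw + 10 * log10(4 / R)
Compute 4 / R = 4 / 186.1 = 0.021494
Compute 10 * log10(0.021494) = -16.6768
SPL = 96.9 + (-16.6768) = 80.22

80.22 dB


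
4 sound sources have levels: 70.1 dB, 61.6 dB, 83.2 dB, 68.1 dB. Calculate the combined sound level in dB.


Formula: L_total = 10 * log10( sum(10^(Li/10)) )
  Source 1: 10^(70.1/10) = 10232929.9228
  Source 2: 10^(61.6/10) = 1445439.7707
  Source 3: 10^(83.2/10) = 208929613.0854
  Source 4: 10^(68.1/10) = 6456542.2903
Sum of linear values = 227064525.0692
L_total = 10 * log10(227064525.0692) = 83.56

83.56 dB


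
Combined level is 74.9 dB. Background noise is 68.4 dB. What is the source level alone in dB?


Given values:
  L_total = 74.9 dB, L_bg = 68.4 dB
Formula: L_source = 10 * log10(10^(L_total/10) - 10^(L_bg/10))
Convert to linear:
  10^(74.9/10) = 30902954.3251
  10^(68.4/10) = 6918309.7092
Difference: 30902954.3251 - 6918309.7092 = 23984644.6159
L_source = 10 * log10(23984644.6159) = 73.8

73.8 dB


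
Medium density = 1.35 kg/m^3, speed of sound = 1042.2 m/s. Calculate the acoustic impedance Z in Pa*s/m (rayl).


Given values:
  rho = 1.35 kg/m^3
  c = 1042.2 m/s
Formula: Z = rho * c
Z = 1.35 * 1042.2
Z = 1406.97

1406.97 rayl


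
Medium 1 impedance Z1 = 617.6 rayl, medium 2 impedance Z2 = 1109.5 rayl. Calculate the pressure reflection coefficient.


Given values:
  Z1 = 617.6 rayl, Z2 = 1109.5 rayl
Formula: R = (Z2 - Z1) / (Z2 + Z1)
Numerator: Z2 - Z1 = 1109.5 - 617.6 = 491.9
Denominator: Z2 + Z1 = 1109.5 + 617.6 = 1727.1
R = 491.9 / 1727.1 = 0.2848

0.2848


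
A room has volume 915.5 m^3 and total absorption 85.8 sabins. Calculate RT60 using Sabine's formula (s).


Given values:
  V = 915.5 m^3
  A = 85.8 sabins
Formula: RT60 = 0.161 * V / A
Numerator: 0.161 * 915.5 = 147.3955
RT60 = 147.3955 / 85.8 = 1.718

1.718 s


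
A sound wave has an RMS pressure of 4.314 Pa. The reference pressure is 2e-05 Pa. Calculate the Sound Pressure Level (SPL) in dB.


Given values:
  p = 4.314 Pa
  p_ref = 2e-05 Pa
Formula: SPL = 20 * log10(p / p_ref)
Compute ratio: p / p_ref = 4.314 / 2e-05 = 215700
Compute log10: log10(215700) = 5.33385
Multiply: SPL = 20 * 5.33385 = 106.68

106.68 dB


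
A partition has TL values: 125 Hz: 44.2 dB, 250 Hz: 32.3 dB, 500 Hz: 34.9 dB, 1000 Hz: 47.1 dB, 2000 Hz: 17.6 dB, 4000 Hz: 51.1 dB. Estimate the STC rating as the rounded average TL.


Given TL values at each frequency:
  125 Hz: 44.2 dB
  250 Hz: 32.3 dB
  500 Hz: 34.9 dB
  1000 Hz: 47.1 dB
  2000 Hz: 17.6 dB
  4000 Hz: 51.1 dB
Formula: STC ~ round(average of TL values)
Sum = 44.2 + 32.3 + 34.9 + 47.1 + 17.6 + 51.1 = 227.2
Average = 227.2 / 6 = 37.87
Rounded: 38

38


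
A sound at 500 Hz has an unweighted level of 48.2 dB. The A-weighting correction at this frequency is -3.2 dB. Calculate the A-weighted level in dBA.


Given values:
  SPL = 48.2 dB
  A-weighting at 500 Hz = -3.2 dB
Formula: L_A = SPL + A_weight
L_A = 48.2 + (-3.2)
L_A = 45.0

45.0 dBA


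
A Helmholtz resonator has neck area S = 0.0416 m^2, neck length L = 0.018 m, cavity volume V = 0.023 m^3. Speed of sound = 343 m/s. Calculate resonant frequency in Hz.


Given values:
  S = 0.0416 m^2, L = 0.018 m, V = 0.023 m^3, c = 343 m/s
Formula: f = (c / (2*pi)) * sqrt(S / (V * L))
Compute V * L = 0.023 * 0.018 = 0.000414
Compute S / (V * L) = 0.0416 / 0.000414 = 100.4831
Compute sqrt(100.4831) = 10.024126
Compute c / (2*pi) = 343 / 6.283185 = 54.590148
f = 54.590148 * 10.024126 = 547.22

547.22 Hz


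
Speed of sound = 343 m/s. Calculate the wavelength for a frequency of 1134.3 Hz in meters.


Given values:
  c = 343 m/s, f = 1134.3 Hz
Formula: lambda = c / f
lambda = 343 / 1134.3
lambda = 0.3024

0.3024 m


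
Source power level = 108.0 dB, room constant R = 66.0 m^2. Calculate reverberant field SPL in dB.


Given values:
  Lw = 108.0 dB, R = 66.0 m^2
Formula: SPL = Lw + 10 * log10(4 / R)
Compute 4 / R = 4 / 66.0 = 0.060606
Compute 10 * log10(0.060606) = -12.1748
SPL = 108.0 + (-12.1748) = 95.83

95.83 dB


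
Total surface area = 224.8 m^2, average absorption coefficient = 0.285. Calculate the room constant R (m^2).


Given values:
  S = 224.8 m^2, alpha = 0.285
Formula: R = S * alpha / (1 - alpha)
Numerator: 224.8 * 0.285 = 64.068
Denominator: 1 - 0.285 = 0.715
R = 64.068 / 0.715 = 89.61

89.61 m^2


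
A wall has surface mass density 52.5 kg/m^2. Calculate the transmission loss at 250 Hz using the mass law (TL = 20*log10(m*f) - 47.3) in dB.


Given values:
  m = 52.5 kg/m^2, f = 250 Hz
Formula: TL = 20 * log10(m * f) - 47.3
Compute m * f = 52.5 * 250 = 13125.0
Compute log10(13125.0) = 4.118099
Compute 20 * 4.118099 = 82.362
TL = 82.362 - 47.3 = 35.06

35.06 dB


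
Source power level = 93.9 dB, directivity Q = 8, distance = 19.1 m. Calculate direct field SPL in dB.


Given values:
  Lw = 93.9 dB, Q = 8, r = 19.1 m
Formula: SPL = Lw + 10 * log10(Q / (4 * pi * r^2))
Compute 4 * pi * r^2 = 4 * pi * 19.1^2 = 4584.3377
Compute Q / denom = 8 / 4584.3377 = 0.00174507
Compute 10 * log10(0.00174507) = -27.5819
SPL = 93.9 + (-27.5819) = 66.32

66.32 dB


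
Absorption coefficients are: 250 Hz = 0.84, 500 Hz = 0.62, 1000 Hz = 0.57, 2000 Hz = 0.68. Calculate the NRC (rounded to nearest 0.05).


Given values:
  a_250 = 0.84, a_500 = 0.62
  a_1000 = 0.57, a_2000 = 0.68
Formula: NRC = (a250 + a500 + a1000 + a2000) / 4
Sum = 0.84 + 0.62 + 0.57 + 0.68 = 2.71
NRC = 2.71 / 4 = 0.6775
Rounded to nearest 0.05: 0.7

0.7


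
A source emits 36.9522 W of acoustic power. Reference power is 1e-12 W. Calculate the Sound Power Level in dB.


Given values:
  W = 36.9522 W
  W_ref = 1e-12 W
Formula: SWL = 10 * log10(W / W_ref)
Compute ratio: W / W_ref = 36952200000000
Compute log10: log10(36952200000000) = 13.56764
Multiply: SWL = 10 * 13.56764 = 135.68

135.68 dB
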